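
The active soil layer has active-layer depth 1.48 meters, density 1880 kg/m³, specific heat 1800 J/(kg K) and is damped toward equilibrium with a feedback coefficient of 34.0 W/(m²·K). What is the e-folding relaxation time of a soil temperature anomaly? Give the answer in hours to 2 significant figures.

Areal heat capacity C = ρ c_p D = 1880 × 1800 × 1.48 = 5.01×10^6 J/(m^2 K).
Relaxation time τ = C / λ = 5.01×10^6 / 34.0 = 1.47×10^5 s.
In hours: 1.47×10^5 s / (3600 s/hour) = 40.9 hours.

41 hours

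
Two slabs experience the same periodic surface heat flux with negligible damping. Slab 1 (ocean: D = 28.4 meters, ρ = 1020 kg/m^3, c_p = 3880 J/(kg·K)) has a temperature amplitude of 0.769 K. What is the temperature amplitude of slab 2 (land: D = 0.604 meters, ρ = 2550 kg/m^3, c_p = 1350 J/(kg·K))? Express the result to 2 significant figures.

C_ocean = 1.12×10^8 J/(m²·K); C_land = 2.08×10^6 J/(m²·K).
A ∝ 1/C ⇒ A_land = A_ocean × C_ocean/C_land = 0.769 × 54.1 = 41.6 K.

42 K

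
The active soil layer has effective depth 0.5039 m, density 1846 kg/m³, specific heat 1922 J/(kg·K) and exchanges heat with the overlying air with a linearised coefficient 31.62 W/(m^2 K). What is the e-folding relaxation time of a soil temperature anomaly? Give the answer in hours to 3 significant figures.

15.7 hours

Areal heat capacity C = ρ c_p D = 1846 × 1922 × 0.5039 = 1.79×10^6 J/(m^2 K).
Relaxation time τ = C / λ = 1.79×10^6 / 31.62 = 56500 s.
In hours: 56500 s / (3600 s/hour) = 15.7 hours.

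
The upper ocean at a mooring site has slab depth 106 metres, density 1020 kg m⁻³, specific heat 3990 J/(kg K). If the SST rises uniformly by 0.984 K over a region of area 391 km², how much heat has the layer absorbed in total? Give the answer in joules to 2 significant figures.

1.7×10^17 J

Areal heat capacity C = ρ c_p D = 1020 × 3990 × 106 = 4.31×10^8 J m⁻² K⁻¹.
Heat per unit area: q = C ΔT = 4.31×10^8 × 0.984 = 4.24×10^8 J/m².
Total heat: Q = q × A = 4.24×10^8 × (391 × 10⁶ m²) = 1.66×10^17 J.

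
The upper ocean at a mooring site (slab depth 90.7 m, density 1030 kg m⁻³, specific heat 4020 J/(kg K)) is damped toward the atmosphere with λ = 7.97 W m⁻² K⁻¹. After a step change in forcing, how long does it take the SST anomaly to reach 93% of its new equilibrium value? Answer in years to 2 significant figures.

4.0 years

Areal heat capacity C = ρ c_p D = 1030 × 4020 × 90.7 = 3.76×10^8 J/(m^2 K).
τ = C / λ = 3.76×10^8 / 7.97 = 4.71×10^7 s.
Fraction reached: 1 − e^(−t/τ) = 0.93 ⇒ t = −τ ln(1 − 0.93) = τ × 2.66.
t = 1.25×10^8 s = 3.97 years.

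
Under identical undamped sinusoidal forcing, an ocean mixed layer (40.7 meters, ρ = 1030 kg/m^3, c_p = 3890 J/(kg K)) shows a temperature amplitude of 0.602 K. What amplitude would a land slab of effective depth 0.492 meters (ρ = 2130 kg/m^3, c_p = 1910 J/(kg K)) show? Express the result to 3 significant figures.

C_ocean = 1.63×10^8 J/(m²·K); C_land = 2.00×10^6 J/(m²·K).
A ∝ 1/C ⇒ A_land = A_ocean × C_ocean/C_land = 0.602 × 81.5 = 49.0 K.

49.0 K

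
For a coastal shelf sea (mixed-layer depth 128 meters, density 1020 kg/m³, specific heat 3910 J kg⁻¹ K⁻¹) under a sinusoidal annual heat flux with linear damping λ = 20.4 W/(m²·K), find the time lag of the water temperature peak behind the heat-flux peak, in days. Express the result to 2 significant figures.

80 days

Areal heat capacity C = ρ c_p D = 1020 × 3910 × 128 = 5.10×10^8 J/(m²·K).
ω = 2π / 3.15×10^7 s = 1.99×10^-7 s⁻¹.
Phase lag φ = arctan(Cω/λ) = arctan(102/20.4) = 1.37 rad.
Time lag = φ / ω = 1.37 / 1.99×10^-7 = 6.89×10^6 s = 79.8 days.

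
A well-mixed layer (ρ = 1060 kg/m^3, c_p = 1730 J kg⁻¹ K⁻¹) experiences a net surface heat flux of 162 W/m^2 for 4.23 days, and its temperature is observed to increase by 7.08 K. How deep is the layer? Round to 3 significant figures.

4.56 m

Heat input Q = F Δt = 162 × 3.65×10^5 s = 5.92×10^7 J/m².
Required areal heat capacity C = Q / ΔT = 8.36×10^6 J/(m²·K).
Depth D = C / (ρ c_p) = 8.36×10^6 / (1060 × 1730) = 4.56 m.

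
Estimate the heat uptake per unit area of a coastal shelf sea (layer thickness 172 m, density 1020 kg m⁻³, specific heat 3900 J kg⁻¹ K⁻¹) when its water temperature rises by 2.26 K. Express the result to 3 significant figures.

Areal heat capacity C = ρ c_p D = 1020 × 3900 × 172 = 6.84×10^8 J m⁻² K⁻¹.
ΔQ = C ΔT = 6.84×10^8 × 2.26 = 1.55×10^9 J/m².

1.55×10^9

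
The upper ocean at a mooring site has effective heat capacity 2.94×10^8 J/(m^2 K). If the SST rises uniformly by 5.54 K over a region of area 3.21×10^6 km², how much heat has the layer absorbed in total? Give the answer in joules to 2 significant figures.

5.2×10^21 J

Areal heat capacity C = 2.94×10^8 J/(m^2 K) (given).
Heat per unit area: q = C ΔT = 2.94×10^8 × 5.54 = 1.63×10^9 J/m².
Total heat: Q = q × A = 1.63×10^9 × (3.21×10^6 × 10⁶ m²) = 5.23×10^21 J.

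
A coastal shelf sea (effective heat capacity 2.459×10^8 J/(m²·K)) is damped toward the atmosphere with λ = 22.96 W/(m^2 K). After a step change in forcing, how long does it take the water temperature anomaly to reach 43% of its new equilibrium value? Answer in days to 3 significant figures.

69.7 days

Areal heat capacity C = 2.459×10^8 J/(m²·K) (given).
τ = C / λ = 2.46×10^8 / 22.96 = 1.07×10^7 s.
Fraction reached: 1 − e^(−t/τ) = 0.43 ⇒ t = −τ ln(1 − 0.43) = τ × 0.562.
t = 6.02×10^6 s = 69.7 days.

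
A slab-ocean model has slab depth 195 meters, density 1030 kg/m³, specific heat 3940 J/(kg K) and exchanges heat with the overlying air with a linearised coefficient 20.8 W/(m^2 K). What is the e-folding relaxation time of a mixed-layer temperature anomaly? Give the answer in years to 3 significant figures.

Areal heat capacity C = ρ c_p D = 1030 × 3940 × 195 = 7.91×10^8 J/(m²·K).
Relaxation time τ = C / λ = 7.91×10^8 / 20.8 = 3.80×10^7 s.
In years: 3.80×10^7 s / (3.156×10^7 s/year) = 1.21 years.

1.21 years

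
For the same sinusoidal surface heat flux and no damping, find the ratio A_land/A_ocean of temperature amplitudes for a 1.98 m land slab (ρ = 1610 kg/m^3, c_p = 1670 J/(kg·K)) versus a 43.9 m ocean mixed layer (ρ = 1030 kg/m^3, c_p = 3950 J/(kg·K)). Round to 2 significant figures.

C_ocean = 1030 × 3950 × 43.9 = 1.79×10^8 J/(m²·K).
C_land = 1610 × 1670 × 1.98 = 5.32×10^6 J/(m²·K).
Undamped amplitude ∝ 1/C, so A_land/A_ocean = C_ocean/C_land = 33.5.

34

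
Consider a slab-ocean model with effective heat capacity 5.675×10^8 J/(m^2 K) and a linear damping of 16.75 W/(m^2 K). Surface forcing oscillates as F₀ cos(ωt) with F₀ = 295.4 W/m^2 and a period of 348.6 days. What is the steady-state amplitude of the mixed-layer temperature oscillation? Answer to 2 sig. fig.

Areal heat capacity C = 5.675×10^8 J/(m^2 K) (given).
Angular frequency ω = 2π / T = 2π / 3.01×10^7 s = 2.09×10^-7 s⁻¹.
√((Cω)² + λ²) = √((118)² + 16.75²) = 120 W/(m²·K).
Amplitude A = F₀ / √((Cω)²+λ²) = 295.4 / 120 = 2.47 K.

2.5 K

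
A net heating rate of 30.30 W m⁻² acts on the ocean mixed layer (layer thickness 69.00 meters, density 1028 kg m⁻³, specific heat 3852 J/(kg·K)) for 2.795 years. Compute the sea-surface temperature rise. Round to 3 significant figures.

9.78 K

Areal heat capacity C = ρ c_p D = 1028 × 3852 × 69.00 = 2.73×10^8 J m⁻² K⁻¹.
Net heat input Q = F Δt = 30.30 × (2.795 years × 3.156×10^7 s/year) = 2.67×10^9 J/m².
ΔT = Q / C = 2.67×10^9 / 2.73×10^8 = 9.78 K.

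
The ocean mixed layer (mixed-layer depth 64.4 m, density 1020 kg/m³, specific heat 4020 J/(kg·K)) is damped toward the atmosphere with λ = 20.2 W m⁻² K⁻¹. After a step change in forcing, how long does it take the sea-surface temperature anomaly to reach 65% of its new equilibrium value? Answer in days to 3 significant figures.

Areal heat capacity C = ρ c_p D = 1020 × 4020 × 64.4 = 2.64×10^8 J/(m²·K).
τ = C / λ = 2.64×10^8 / 20.2 = 1.31×10^7 s.
Fraction reached: 1 − e^(−t/τ) = 0.65 ⇒ t = −τ ln(1 − 0.65) = τ × 1.05.
t = 1.37×10^7 s = 159 days.

159 days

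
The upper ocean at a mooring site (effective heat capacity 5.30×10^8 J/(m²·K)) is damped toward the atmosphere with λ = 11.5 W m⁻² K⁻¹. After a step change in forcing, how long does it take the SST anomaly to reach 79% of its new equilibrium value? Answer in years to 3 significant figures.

Areal heat capacity C = 5.30×10^8 J/(m²·K) (given).
τ = C / λ = 5.30×10^8 / 11.5 = 4.61×10^7 s.
Fraction reached: 1 − e^(−t/τ) = 0.79 ⇒ t = −τ ln(1 − 0.79) = τ × 1.56.
t = 7.19×10^7 s = 2.28 years.

2.28 years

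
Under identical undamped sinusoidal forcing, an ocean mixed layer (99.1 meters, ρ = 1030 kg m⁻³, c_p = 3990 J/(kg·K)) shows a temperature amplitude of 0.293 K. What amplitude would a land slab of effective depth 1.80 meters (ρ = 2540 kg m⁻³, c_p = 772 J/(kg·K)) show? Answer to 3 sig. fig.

C_ocean = 4.07×10^8 J/(m²·K); C_land = 3.53×10^6 J/(m²·K).
A ∝ 1/C ⇒ A_land = A_ocean × C_ocean/C_land = 0.293 × 115 = 33.8 K.

33.8 K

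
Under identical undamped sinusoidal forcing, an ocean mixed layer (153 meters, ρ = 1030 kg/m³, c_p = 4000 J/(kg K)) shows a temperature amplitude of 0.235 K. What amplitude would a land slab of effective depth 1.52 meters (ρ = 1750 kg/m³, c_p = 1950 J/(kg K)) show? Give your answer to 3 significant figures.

28.6 K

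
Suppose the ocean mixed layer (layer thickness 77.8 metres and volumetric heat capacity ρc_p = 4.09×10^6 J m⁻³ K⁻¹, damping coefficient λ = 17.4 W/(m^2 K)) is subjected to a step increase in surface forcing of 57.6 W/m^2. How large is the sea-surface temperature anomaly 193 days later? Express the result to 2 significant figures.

2.0 K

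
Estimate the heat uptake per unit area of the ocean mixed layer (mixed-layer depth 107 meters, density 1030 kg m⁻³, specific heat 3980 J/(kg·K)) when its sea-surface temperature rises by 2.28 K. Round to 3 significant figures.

1.00×10^9

Areal heat capacity C = ρ c_p D = 1030 × 3980 × 107 = 4.39×10^8 J m⁻² K⁻¹.
ΔQ = C ΔT = 4.39×10^8 × 2.28 = 1.00×10^9 J/m².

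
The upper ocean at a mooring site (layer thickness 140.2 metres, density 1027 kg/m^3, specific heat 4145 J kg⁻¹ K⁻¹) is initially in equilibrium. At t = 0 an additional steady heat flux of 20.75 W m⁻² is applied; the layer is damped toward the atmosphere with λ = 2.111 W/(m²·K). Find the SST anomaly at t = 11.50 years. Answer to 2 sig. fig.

7.1 K

Areal heat capacity C = ρ c_p D = 1027 × 4145 × 140.2 = 5.97×10^8 J m⁻² K⁻¹.
τ = C / λ = 5.97×10^8 / 2.111 = 2.83×10^8 s.
Equilibrium anomaly ΔT_eq = F / λ = 20.75 / 2.111 = 9.83 K.
t = 11.50 years = 3.63×10^8 s, so t/τ = 1.28.
ΔT(t) = ΔT_eq (1 − e^(−t/τ)) = 9.83 × (1 − e^−1.28) = 7.11 K.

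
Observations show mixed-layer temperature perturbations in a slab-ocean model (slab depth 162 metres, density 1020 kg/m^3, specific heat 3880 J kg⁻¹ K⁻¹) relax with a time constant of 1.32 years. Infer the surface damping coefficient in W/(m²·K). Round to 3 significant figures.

15.4

Areal heat capacity C = ρ c_p D = 1020 × 3880 × 162 = 6.41×10^8 J/(m^2 K).
τ = 1.32 years = 4.17×10^7 s.
λ = C / τ = 6.41×10^8 / 4.17×10^7 = 15.4 W/(m²·K).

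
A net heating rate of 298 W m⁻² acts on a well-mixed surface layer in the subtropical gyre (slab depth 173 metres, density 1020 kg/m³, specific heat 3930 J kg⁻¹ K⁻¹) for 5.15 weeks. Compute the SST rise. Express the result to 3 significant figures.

Areal heat capacity C = ρ c_p D = 1020 × 3930 × 173 = 6.93×10^8 J m⁻² K⁻¹.
Net heat input Q = F Δt = 298 × (5.15 weeks × 6.048×10^5 s/week) = 9.28×10^8 J/m².
ΔT = Q / C = 9.28×10^8 / 6.93×10^8 = 1.34 K.

1.34 K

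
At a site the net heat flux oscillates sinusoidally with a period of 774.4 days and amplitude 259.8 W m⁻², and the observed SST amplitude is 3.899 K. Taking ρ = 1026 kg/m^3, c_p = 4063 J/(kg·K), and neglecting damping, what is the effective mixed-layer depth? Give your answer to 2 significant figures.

170 m

ω = 2π / 6.69×10^7 s = 9.39×10^-8 s⁻¹.
Required C = F₀ / (A ω) = 259.8 / (3.899 × 9.39×10^-8) = 7.10×10^8 J/(m²·K).
D = C / (ρ c_p) = 7.10×10^8 / (1026 × 4063) = 170 m.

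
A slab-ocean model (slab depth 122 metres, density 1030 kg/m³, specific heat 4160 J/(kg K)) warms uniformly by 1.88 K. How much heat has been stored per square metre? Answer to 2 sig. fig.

Areal heat capacity C = ρ c_p D = 1030 × 4160 × 122 = 5.23×10^8 J/(m²·K).
ΔQ = C ΔT = 5.23×10^8 × 1.88 = 9.83×10^8 J/m².

9.8×10^8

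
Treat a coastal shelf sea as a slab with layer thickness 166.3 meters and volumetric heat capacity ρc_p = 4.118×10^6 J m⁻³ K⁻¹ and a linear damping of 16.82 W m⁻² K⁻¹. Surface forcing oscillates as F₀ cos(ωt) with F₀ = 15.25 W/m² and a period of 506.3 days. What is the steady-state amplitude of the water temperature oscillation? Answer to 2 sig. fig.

0.15 K

Areal heat capacity C = ρc_p × D = 4.118×10^6 × 166.3 = 6.85×10^8 J/(m²·K).
Angular frequency ω = 2π / T = 2π / 4.37×10^7 s = 1.44×10^-7 s⁻¹.
√((Cω)² + λ²) = √((98.4)² + 16.82²) = 99.8 W/(m²·K).
Amplitude A = F₀ / √((Cω)²+λ²) = 15.25 / 99.8 = 0.153 K.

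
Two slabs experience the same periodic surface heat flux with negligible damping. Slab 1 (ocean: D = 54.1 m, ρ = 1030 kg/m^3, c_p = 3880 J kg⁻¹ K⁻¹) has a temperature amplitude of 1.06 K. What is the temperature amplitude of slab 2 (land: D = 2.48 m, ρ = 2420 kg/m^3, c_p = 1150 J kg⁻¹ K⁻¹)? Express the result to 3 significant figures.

33.2 K

C_ocean = 2.16×10^8 J/(m²·K); C_land = 6.90×10^6 J/(m²·K).
A ∝ 1/C ⇒ A_land = A_ocean × C_ocean/C_land = 1.06 × 31.3 = 33.2 K.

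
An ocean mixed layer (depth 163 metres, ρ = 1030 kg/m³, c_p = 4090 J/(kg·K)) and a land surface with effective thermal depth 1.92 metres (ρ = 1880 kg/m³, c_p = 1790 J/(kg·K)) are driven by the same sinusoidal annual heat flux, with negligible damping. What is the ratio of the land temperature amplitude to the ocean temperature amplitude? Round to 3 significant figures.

C_ocean = 1030 × 4090 × 163 = 6.87×10^8 J/(m²·K).
C_land = 1880 × 1790 × 1.92 = 6.46×10^6 J/(m²·K).
Undamped amplitude ∝ 1/C, so A_land/A_ocean = C_ocean/C_land = 106.

106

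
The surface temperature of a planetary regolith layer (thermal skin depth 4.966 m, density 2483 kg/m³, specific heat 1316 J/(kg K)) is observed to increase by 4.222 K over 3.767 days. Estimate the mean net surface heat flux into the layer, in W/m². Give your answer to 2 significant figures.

Areal heat capacity C = ρ c_p D = 2483 × 1316 × 4.966 = 1.62×10^7 J/(m²·K).
Required heat per unit area: Q = C ΔT = 1.62×10^7 × 4.222 = 6.85×10^7 J/m².
Flux F = Q / Δt = 6.85×10^7 / 3.25×10^5 s = 210 W/m².

210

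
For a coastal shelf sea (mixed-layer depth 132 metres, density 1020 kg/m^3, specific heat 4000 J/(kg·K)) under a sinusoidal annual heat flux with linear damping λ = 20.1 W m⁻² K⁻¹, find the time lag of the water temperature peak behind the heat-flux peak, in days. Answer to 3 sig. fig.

80.5 days

Areal heat capacity C = ρ c_p D = 1020 × 4000 × 132 = 5.39×10^8 J m⁻² K⁻¹.
ω = 2π / 3.15×10^7 s = 1.99×10^-7 s⁻¹.
Phase lag φ = arctan(Cω/λ) = arctan(107/20.1) = 1.39 rad.
Time lag = φ / ω = 1.39 / 1.99×10^-7 = 6.95×10^6 s = 80.5 days.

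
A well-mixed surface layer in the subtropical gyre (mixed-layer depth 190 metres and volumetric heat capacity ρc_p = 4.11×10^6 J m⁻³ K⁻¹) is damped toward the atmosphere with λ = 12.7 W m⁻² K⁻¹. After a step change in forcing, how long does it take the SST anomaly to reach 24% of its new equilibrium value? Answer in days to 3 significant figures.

Areal heat capacity C = ρc_p × D = 4.11×10^6 × 190 = 7.81×10^8 J/(m²·K).
τ = C / λ = 7.81×10^8 / 12.7 = 6.15×10^7 s.
Fraction reached: 1 − e^(−t/τ) = 0.24 ⇒ t = −τ ln(1 − 0.24) = τ × 0.274.
t = 1.69×10^7 s = 195 days.

195 days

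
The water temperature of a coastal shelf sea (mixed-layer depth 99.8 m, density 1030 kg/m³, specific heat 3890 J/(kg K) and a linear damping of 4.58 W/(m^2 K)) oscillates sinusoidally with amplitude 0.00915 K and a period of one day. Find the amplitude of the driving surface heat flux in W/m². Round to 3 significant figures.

Areal heat capacity C = ρ c_p D = 1030 × 3890 × 99.8 = 4.00×10^8 J/(m^2 K).
ω = 2π / 86400 s = 7.27×10^-5 s⁻¹.
√((Cω)² + λ²) = √((29100)² + 4.58²) = 29100 W/(m²·K).
F₀ = A × √((Cω)²+λ²) = 0.00915 × 29100 = 266 W/m².

266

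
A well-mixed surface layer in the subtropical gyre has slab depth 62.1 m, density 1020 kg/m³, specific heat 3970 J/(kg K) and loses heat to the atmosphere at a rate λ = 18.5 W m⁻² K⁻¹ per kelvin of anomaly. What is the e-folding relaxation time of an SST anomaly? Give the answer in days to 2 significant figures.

Areal heat capacity C = ρ c_p D = 1020 × 3970 × 62.1 = 2.51×10^8 J/(m²·K).
Relaxation time τ = C / λ = 2.51×10^8 / 18.5 = 1.36×10^7 s.
In days: 1.36×10^7 s / (86400 s/day) = 157 days.

160 days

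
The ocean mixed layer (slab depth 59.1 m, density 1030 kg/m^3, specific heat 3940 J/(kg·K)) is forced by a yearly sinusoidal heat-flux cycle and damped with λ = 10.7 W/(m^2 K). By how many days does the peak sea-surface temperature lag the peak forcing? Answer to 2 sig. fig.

Areal heat capacity C = ρ c_p D = 1030 × 3940 × 59.1 = 2.40×10^8 J/(m²·K).
ω = 2π / 3.15×10^7 s = 1.99×10^-7 s⁻¹.
Phase lag φ = arctan(Cω/λ) = arctan(47.8/10.7) = 1.35 rad.
Time lag = φ / ω = 1.35 / 1.99×10^-7 = 6.78×10^6 s = 78.5 days.

78 days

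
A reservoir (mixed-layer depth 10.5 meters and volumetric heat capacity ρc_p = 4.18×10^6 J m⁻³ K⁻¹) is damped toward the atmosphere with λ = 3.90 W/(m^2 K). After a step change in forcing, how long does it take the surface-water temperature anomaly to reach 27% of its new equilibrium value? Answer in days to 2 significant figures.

Areal heat capacity C = ρc_p × D = 4.18×10^6 × 10.5 = 4.39×10^7 J/(m²·K).
τ = C / λ = 4.39×10^7 / 3.90 = 1.13×10^7 s.
Fraction reached: 1 − e^(−t/τ) = 0.27 ⇒ t = −τ ln(1 − 0.27) = τ × 0.315.
t = 3.54×10^6 s = 41.0 days.

41 days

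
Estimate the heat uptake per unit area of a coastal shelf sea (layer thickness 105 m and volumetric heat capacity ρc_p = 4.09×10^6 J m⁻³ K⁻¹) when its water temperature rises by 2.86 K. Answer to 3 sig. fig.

Areal heat capacity C = ρc_p × D = 4.09×10^6 × 105 = 4.29×10^8 J/(m²·K).
ΔQ = C ΔT = 4.29×10^8 × 2.86 = 1.23×10^9 J/m².

1.23×10^9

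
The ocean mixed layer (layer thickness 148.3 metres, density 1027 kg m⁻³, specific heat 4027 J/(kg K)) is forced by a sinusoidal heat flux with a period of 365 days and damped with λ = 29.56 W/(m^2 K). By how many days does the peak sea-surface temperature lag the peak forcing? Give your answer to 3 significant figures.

Areal heat capacity C = ρ c_p D = 1027 × 4027 × 148.3 = 6.13×10^8 J/(m²·K).
ω = 2π / 3.15×10^7 s = 1.99×10^-7 s⁻¹.
Phase lag φ = arctan(Cω/λ) = arctan(122/29.56) = 1.33 rad.
Time lag = φ / ω = 1.33 / 1.99×10^-7 = 6.69×10^6 s = 77.5 days.

77.5 days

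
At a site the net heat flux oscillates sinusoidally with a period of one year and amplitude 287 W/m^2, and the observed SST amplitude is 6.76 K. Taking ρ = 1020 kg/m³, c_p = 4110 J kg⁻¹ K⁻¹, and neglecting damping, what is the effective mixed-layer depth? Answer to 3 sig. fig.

50.8 m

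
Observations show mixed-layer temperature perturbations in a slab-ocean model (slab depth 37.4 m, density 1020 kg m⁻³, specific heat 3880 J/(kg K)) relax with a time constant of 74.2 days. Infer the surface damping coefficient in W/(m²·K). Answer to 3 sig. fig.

Areal heat capacity C = ρ c_p D = 1020 × 3880 × 37.4 = 1.48×10^8 J/(m²·K).
τ = 74.2 days = 6.41×10^6 s.
λ = C / τ = 1.48×10^8 / 6.41×10^6 = 23.1 W/(m²·K).

23.1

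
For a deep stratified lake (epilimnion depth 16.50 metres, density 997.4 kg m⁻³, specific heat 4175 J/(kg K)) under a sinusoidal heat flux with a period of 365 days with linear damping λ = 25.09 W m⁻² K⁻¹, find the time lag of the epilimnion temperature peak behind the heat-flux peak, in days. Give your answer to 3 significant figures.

Areal heat capacity C = ρ c_p D = 997.4 × 4175 × 16.50 = 6.87×10^7 J/(m²·K).
ω = 2π / 3.15×10^7 s = 1.99×10^-7 s⁻¹.
Phase lag φ = arctan(Cω/λ) = arctan(13.7/25.09) = 0.499 rad.
Time lag = φ / ω = 0.499 / 1.99×10^-7 = 2.51×10^6 s = 29.0 days.

29.0 days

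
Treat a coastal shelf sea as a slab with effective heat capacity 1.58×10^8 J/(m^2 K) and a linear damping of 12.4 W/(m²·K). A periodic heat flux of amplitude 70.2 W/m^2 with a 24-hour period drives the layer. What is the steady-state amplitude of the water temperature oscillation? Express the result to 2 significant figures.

0.0061 K

Areal heat capacity C = 1.58×10^8 J/(m^2 K) (given).
Angular frequency ω = 2π / T = 2π / 86400 s = 7.27×10^-5 s⁻¹.
√((Cω)² + λ²) = √((11500)² + 12.4²) = 11500 W/(m²·K).
Amplitude A = F₀ / √((Cω)²+λ²) = 70.2 / 11500 = 0.00611 K.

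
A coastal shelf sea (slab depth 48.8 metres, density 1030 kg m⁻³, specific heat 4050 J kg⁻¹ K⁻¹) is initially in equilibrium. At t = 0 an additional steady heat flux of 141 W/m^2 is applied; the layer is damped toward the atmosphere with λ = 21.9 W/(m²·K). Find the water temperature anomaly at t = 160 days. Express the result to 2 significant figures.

Areal heat capacity C = ρ c_p D = 1030 × 4050 × 48.8 = 2.04×10^8 J/(m²·K).
τ = C / λ = 2.04×10^8 / 21.9 = 9.30×10^6 s.
Equilibrium anomaly ΔT_eq = F / λ = 141 / 21.9 = 6.44 K.
t = 160 days = 1.38×10^7 s, so t/τ = 1.49.
ΔT(t) = ΔT_eq (1 − e^(−t/τ)) = 6.44 × (1 − e^−1.49) = 4.98 K.

5.0 K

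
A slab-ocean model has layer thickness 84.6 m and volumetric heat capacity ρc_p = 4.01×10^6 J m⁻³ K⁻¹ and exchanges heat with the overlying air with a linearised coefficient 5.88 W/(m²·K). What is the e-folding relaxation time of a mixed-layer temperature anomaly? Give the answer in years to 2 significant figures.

1.8 years

Areal heat capacity C = ρc_p × D = 4.01×10^6 × 84.6 = 3.39×10^8 J/(m²·K).
Relaxation time τ = C / λ = 3.39×10^8 / 5.88 = 5.77×10^7 s.
In years: 5.77×10^7 s / (3.156×10^7 s/year) = 1.83 years.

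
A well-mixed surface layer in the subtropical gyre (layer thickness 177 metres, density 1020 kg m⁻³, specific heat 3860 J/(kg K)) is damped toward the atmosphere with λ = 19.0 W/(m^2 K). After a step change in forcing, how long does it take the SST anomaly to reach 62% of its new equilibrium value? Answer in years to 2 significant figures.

Areal heat capacity C = ρ c_p D = 1020 × 3860 × 177 = 6.97×10^8 J/(m^2 K).
τ = C / λ = 6.97×10^8 / 19.0 = 3.67×10^7 s.
Fraction reached: 1 − e^(−t/τ) = 0.62 ⇒ t = −τ ln(1 − 0.62) = τ × 0.968.
t = 3.55×10^7 s = 1.12 years.

1.1 years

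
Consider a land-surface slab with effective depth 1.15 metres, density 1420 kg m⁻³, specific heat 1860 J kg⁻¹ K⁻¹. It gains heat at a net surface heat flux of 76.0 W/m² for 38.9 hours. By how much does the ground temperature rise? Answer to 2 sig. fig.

3.5 K

Areal heat capacity C = ρ c_p D = 1420 × 1860 × 1.15 = 3.04×10^6 J m⁻² K⁻¹.
Net heat input Q = F Δt = 76.0 × (38.9 hours × 3600 s/hour) = 1.06×10^7 J/m².
ΔT = Q / C = 1.06×10^7 / 3.04×10^6 = 3.50 K.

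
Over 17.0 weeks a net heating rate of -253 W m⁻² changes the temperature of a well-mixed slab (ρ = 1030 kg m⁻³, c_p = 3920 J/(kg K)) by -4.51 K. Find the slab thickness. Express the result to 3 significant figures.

Heat input Q = F Δt = -253 × 1.03×10^7 s = -2.60×10^9 J/m².
Required areal heat capacity C = Q / ΔT = 5.77×10^8 J/(m²·K).
Depth D = C / (ρ c_p) = 5.77×10^8 / (1030 × 3920) = 143 m.

143 m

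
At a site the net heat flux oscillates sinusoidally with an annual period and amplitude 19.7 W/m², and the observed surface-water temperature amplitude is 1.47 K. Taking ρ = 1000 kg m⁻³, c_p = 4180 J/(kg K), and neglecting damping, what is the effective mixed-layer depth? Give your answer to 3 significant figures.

16.1 m

ω = 2π / 3.15×10^7 s = 1.99×10^-7 s⁻¹.
Required C = F₀ / (A ω) = 19.7 / (1.47 × 1.99×10^-7) = 6.73×10^7 J/(m²·K).
D = C / (ρ c_p) = 6.73×10^7 / (1000 × 4180) = 16.1 m.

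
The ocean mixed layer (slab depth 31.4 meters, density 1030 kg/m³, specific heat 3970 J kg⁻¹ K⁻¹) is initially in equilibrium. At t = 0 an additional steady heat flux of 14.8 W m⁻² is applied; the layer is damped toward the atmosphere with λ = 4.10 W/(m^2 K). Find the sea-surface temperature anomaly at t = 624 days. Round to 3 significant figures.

2.96 K

Areal heat capacity C = ρ c_p D = 1030 × 3970 × 31.4 = 1.28×10^8 J/(m²·K).
τ = C / λ = 1.28×10^8 / 4.10 = 3.13×10^7 s.
Equilibrium anomaly ΔT_eq = F / λ = 14.8 / 4.10 = 3.61 K.
t = 624 days = 5.39×10^7 s, so t/τ = 1.72.
ΔT(t) = ΔT_eq (1 − e^(−t/τ)) = 3.61 × (1 − e^−1.72) = 2.96 K.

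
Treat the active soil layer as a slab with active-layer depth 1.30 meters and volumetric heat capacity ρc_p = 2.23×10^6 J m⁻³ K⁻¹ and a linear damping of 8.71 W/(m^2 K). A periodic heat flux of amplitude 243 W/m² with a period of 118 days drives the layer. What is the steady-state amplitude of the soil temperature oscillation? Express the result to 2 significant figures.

Areal heat capacity C = ρc_p × D = 2.23×10^6 × 1.30 = 2.90×10^6 J/(m^2 K).
Angular frequency ω = 2π / T = 2π / 1.02×10^7 s = 6.16×10^-7 s⁻¹.
√((Cω)² + λ²) = √((1.79)² + 8.71²) = 8.89 W/(m²·K).
Amplitude A = F₀ / √((Cω)²+λ²) = 243 / 8.89 = 27.3 K.

27 K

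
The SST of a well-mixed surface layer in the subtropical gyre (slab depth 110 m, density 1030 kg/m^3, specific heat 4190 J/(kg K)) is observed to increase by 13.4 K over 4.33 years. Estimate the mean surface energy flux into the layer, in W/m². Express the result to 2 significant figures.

Areal heat capacity C = ρ c_p D = 1030 × 4190 × 110 = 4.75×10^8 J/(m²·K).
Required heat per unit area: Q = C ΔT = 4.75×10^8 × 13.4 = 6.36×10^9 J/m².
Flux F = Q / Δt = 6.36×10^9 / 1.37×10^8 s = 46.6 W/m².

47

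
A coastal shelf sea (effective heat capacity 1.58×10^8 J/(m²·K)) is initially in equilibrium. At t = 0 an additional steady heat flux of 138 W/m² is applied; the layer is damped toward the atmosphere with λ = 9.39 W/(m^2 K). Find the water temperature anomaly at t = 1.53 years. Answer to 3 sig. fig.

13.9 K

Areal heat capacity C = 1.58×10^8 J/(m²·K) (given).
τ = C / λ = 1.58×10^8 / 9.39 = 1.68×10^7 s.
Equilibrium anomaly ΔT_eq = F / λ = 138 / 9.39 = 14.7 K.
t = 1.53 years = 4.83×10^7 s, so t/τ = 2.87.
ΔT(t) = ΔT_eq (1 − e^(−t/τ)) = 14.7 × (1 − e^−2.87) = 13.9 K.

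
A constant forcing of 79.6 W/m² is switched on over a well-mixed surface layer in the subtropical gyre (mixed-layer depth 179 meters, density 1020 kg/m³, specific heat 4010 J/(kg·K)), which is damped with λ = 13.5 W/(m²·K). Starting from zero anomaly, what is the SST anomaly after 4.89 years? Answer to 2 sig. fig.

5.6 K

Areal heat capacity C = ρ c_p D = 1020 × 4010 × 179 = 7.32×10^8 J m⁻² K⁻¹.
τ = C / λ = 7.32×10^8 / 13.5 = 5.42×10^7 s.
Equilibrium anomaly ΔT_eq = F / λ = 79.6 / 13.5 = 5.90 K.
t = 4.89 years = 1.54×10^8 s, so t/τ = 2.85.
ΔT(t) = ΔT_eq (1 − e^(−t/τ)) = 5.90 × (1 − e^−2.85) = 5.55 K.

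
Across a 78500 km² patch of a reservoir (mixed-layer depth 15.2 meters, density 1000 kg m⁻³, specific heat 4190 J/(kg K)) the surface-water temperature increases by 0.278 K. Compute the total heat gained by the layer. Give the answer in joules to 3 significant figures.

1.39×10^18 J

Areal heat capacity C = ρ c_p D = 1000 × 4190 × 15.2 = 6.37×10^7 J/(m^2 K).
Heat per unit area: q = C ΔT = 6.37×10^7 × 0.278 = 1.77×10^7 J/m².
Total heat: Q = q × A = 1.77×10^7 × (78500 × 10⁶ m²) = 1.39×10^18 J.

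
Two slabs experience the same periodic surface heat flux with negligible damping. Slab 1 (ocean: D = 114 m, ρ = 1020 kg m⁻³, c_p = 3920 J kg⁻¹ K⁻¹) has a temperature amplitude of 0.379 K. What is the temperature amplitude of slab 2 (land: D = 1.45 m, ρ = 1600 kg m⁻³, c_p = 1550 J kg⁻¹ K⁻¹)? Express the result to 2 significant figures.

48 K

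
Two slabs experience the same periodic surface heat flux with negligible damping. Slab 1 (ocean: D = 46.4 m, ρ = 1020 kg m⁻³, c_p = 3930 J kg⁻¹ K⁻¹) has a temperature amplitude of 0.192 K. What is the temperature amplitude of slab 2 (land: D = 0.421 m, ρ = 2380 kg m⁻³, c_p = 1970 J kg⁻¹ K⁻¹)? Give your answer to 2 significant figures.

C_ocean = 1.86×10^8 J/(m²·K); C_land = 1.97×10^6 J/(m²·K).
A ∝ 1/C ⇒ A_land = A_ocean × C_ocean/C_land = 0.192 × 94.2 = 18.1 K.

18 K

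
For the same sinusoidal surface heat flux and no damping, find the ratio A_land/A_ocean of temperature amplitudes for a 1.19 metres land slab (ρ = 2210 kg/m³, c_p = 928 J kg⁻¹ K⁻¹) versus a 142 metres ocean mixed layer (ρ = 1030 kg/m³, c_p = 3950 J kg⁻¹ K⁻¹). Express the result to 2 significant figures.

240

C_ocean = 1030 × 3950 × 142 = 5.78×10^8 J/(m²·K).
C_land = 2210 × 928 × 1.19 = 2.44×10^6 J/(m²·K).
Undamped amplitude ∝ 1/C, so A_land/A_ocean = C_ocean/C_land = 237.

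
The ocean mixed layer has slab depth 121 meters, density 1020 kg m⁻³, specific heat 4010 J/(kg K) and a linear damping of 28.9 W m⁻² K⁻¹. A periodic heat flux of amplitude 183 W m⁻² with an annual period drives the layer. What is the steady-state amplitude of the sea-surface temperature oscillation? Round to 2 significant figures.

Areal heat capacity C = ρ c_p D = 1020 × 4010 × 121 = 4.95×10^8 J m⁻² K⁻¹.
Angular frequency ω = 2π / T = 2π / 3.15×10^7 s = 1.99×10^-7 s⁻¹.
√((Cω)² + λ²) = √((98.6)² + 28.9²) = 103 W/(m²·K).
Amplitude A = F₀ / √((Cω)²+λ²) = 183 / 103 = 1.78 K.

1.8 K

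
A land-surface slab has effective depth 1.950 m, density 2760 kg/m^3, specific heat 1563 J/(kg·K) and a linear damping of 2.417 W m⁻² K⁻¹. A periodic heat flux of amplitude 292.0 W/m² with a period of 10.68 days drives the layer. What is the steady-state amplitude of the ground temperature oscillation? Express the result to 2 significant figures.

5.1 K

Areal heat capacity C = ρ c_p D = 2760 × 1563 × 1.950 = 8.41×10^6 J/(m²·K).
Angular frequency ω = 2π / T = 2π / 9.23×10^5 s = 6.81×10^-6 s⁻¹.
√((Cω)² + λ²) = √((57.3)² + 2.417²) = 57.3 W/(m²·K).
Amplitude A = F₀ / √((Cω)²+λ²) = 292.0 / 57.3 = 5.09 K.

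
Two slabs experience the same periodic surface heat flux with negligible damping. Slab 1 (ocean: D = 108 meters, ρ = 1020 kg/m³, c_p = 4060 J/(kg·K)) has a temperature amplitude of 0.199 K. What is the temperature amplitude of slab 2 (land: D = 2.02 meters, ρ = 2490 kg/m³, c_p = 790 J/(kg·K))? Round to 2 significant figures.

22 K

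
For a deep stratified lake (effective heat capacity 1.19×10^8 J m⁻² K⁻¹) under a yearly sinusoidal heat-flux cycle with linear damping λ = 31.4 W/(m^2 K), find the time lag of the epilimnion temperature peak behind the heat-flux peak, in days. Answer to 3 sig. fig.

37.6 days

Areal heat capacity C = 1.19×10^8 J m⁻² K⁻¹ (given).
ω = 2π / 3.15×10^7 s = 1.99×10^-7 s⁻¹.
Phase lag φ = arctan(Cω/λ) = arctan(23.7/31.4) = 0.647 rad.
Time lag = φ / ω = 0.647 / 1.99×10^-7 = 3.25×10^6 s = 37.6 days.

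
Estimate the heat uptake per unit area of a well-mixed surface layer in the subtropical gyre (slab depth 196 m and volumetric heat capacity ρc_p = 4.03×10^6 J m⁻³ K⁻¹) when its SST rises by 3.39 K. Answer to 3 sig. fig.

2.68×10^9

Areal heat capacity C = ρc_p × D = 4.03×10^6 × 196 = 7.90×10^8 J/(m²·K).
ΔQ = C ΔT = 7.90×10^8 × 3.39 = 2.68×10^9 J/m².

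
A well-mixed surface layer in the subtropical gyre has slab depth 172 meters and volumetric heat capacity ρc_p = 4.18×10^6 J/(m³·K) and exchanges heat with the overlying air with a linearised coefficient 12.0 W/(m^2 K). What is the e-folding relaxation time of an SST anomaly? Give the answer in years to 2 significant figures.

Areal heat capacity C = ρc_p × D = 4.18×10^6 × 172 = 7.19×10^8 J m⁻² K⁻¹.
Relaxation time τ = C / λ = 7.19×10^8 / 12.0 = 5.99×10^7 s.
In years: 5.99×10^7 s / (3.156×10^7 s/year) = 1.90 years.

1.9 years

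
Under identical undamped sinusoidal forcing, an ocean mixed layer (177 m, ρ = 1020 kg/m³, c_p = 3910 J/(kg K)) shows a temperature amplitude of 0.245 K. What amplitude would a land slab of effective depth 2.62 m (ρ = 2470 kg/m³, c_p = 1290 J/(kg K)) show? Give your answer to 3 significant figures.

C_ocean = 7.06×10^8 J/(m²·K); C_land = 8.35×10^6 J/(m²·K).
A ∝ 1/C ⇒ A_land = A_ocean × C_ocean/C_land = 0.245 × 84.6 = 20.7 K.

20.7 K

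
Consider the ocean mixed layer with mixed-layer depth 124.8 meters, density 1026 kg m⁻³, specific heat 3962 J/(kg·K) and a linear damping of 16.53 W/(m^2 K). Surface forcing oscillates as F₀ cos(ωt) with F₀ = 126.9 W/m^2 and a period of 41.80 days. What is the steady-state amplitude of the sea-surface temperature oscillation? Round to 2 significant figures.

Areal heat capacity C = ρ c_p D = 1026 × 3962 × 124.8 = 5.07×10^8 J/(m²·K).
Angular frequency ω = 2π / T = 2π / 3.61×10^6 s = 1.74×10^-6 s⁻¹.
√((Cω)² + λ²) = √((883)² + 16.53²) = 883 W/(m²·K).
Amplitude A = F₀ / √((Cω)²+λ²) = 126.9 / 883 = 0.144 K.

0.14 K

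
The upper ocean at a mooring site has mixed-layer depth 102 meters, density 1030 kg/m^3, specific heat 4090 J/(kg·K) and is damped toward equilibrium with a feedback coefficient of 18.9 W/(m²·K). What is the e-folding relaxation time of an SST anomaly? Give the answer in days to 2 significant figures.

260 days

Areal heat capacity C = ρ c_p D = 1030 × 4090 × 102 = 4.30×10^8 J/(m^2 K).
Relaxation time τ = C / λ = 4.30×10^8 / 18.9 = 2.27×10^7 s.
In days: 2.27×10^7 s / (86400 s/day) = 263 days.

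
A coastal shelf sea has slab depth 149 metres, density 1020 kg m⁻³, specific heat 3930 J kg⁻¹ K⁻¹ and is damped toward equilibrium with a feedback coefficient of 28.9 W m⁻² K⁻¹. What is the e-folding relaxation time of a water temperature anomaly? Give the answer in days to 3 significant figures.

Areal heat capacity C = ρ c_p D = 1020 × 3930 × 149 = 5.97×10^8 J/(m²·K).
Relaxation time τ = C / λ = 5.97×10^8 / 28.9 = 2.07×10^7 s.
In days: 2.07×10^7 s / (86400 s/day) = 239 days.

239 days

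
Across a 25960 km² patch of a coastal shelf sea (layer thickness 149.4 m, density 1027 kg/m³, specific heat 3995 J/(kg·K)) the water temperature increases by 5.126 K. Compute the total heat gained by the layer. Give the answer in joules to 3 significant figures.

Areal heat capacity C = ρ c_p D = 1027 × 3995 × 149.4 = 6.13×10^8 J/(m²·K).
Heat per unit area: q = C ΔT = 6.13×10^8 × 5.126 = 3.14×10^9 J/m².
Total heat: Q = q × A = 3.14×10^9 × (25960 × 10⁶ m²) = 8.16×10^19 J.

8.16×10^19 J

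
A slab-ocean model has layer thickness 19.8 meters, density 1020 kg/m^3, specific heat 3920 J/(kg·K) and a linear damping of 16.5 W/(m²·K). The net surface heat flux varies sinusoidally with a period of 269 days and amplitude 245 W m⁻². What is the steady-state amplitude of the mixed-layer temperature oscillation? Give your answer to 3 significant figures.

9.07 K

Areal heat capacity C = ρ c_p D = 1020 × 3920 × 19.8 = 7.92×10^7 J m⁻² K⁻¹.
Angular frequency ω = 2π / T = 2π / 2.32×10^7 s = 2.70×10^-7 s⁻¹.
√((Cω)² + λ²) = √((21.4)² + 16.5²) = 27.0 W/(m²·K).
Amplitude A = F₀ / √((Cω)²+λ²) = 245 / 27.0 = 9.07 K.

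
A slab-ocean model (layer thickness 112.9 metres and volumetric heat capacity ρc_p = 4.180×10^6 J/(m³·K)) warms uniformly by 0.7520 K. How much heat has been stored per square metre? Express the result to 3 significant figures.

Areal heat capacity C = ρc_p × D = 4.180×10^6 × 112.9 = 4.72×10^8 J/(m^2 K).
ΔQ = C ΔT = 4.72×10^8 × 0.7520 = 3.55×10^8 J/m².

3.55×10^8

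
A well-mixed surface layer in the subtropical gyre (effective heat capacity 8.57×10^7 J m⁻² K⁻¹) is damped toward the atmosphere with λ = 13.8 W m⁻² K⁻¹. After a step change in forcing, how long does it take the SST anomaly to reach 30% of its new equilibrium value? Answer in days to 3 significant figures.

Areal heat capacity C = 8.57×10^7 J m⁻² K⁻¹ (given).
τ = C / λ = 8.57×10^7 / 13.8 = 6.21×10^6 s.
Fraction reached: 1 − e^(−t/τ) = 0.30 ⇒ t = −τ ln(1 − 0.30) = τ × 0.357.
t = 2.22×10^6 s = 25.6 days.

25.6 days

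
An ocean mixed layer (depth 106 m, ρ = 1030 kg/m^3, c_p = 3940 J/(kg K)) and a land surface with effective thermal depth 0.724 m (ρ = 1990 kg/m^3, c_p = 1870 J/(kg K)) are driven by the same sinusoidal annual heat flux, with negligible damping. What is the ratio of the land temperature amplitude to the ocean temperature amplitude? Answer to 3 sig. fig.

C_ocean = 1030 × 3940 × 106 = 4.30×10^8 J/(m²·K).
C_land = 1990 × 1870 × 0.724 = 2.69×10^6 J/(m²·K).
Undamped amplitude ∝ 1/C, so A_land/A_ocean = C_ocean/C_land = 160.

160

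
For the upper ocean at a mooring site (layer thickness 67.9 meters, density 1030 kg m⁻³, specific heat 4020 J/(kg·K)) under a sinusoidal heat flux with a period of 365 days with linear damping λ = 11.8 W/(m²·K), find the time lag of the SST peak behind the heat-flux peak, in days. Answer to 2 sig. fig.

79 days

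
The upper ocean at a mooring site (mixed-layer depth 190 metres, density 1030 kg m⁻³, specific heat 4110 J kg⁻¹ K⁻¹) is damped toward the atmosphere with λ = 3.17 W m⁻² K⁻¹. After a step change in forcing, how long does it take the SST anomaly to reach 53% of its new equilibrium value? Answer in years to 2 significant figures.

6.1 years

Areal heat capacity C = ρ c_p D = 1030 × 4110 × 190 = 8.04×10^8 J/(m²·K).
τ = C / λ = 8.04×10^8 / 3.17 = 2.54×10^8 s.
Fraction reached: 1 − e^(−t/τ) = 0.53 ⇒ t = −τ ln(1 − 0.53) = τ × 0.755.
t = 1.92×10^8 s = 6.07 years.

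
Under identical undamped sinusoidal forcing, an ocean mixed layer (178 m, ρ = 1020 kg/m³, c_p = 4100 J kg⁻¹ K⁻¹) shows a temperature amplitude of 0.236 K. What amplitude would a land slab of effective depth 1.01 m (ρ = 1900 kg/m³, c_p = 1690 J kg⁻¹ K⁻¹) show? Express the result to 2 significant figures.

54 K

C_ocean = 7.44×10^8 J/(m²·K); C_land = 3.24×10^6 J/(m²·K).
A ∝ 1/C ⇒ A_land = A_ocean × C_ocean/C_land = 0.236 × 230 = 54.2 K.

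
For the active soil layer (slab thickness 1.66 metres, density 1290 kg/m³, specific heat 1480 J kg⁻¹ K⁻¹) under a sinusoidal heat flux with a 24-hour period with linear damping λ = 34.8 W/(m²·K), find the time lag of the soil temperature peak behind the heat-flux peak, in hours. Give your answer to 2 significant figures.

5.4 hours

Areal heat capacity C = ρ c_p D = 1290 × 1480 × 1.66 = 3.17×10^6 J m⁻² K⁻¹.
ω = 2π / 86400 s = 7.27×10^-5 s⁻¹.
Phase lag φ = arctan(Cω/λ) = arctan(230/34.8) = 1.42 rad.
Time lag = φ / ω = 1.42 / 7.27×10^-5 = 19500 s = 5.43 hours.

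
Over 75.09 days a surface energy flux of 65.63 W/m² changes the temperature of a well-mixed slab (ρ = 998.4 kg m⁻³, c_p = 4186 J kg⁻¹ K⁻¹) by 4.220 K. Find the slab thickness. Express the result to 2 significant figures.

24 m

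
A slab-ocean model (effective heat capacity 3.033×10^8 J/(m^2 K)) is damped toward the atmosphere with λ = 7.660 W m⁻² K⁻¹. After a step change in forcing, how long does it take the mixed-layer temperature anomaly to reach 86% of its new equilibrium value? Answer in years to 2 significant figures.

Areal heat capacity C = 3.033×10^8 J/(m^2 K) (given).
τ = C / λ = 3.03×10^8 / 7.660 = 3.96×10^7 s.
Fraction reached: 1 − e^(−t/τ) = 0.86 ⇒ t = −τ ln(1 − 0.86) = τ × 1.97.
t = 7.78×10^7 s = 2.47 years.

2.5 years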